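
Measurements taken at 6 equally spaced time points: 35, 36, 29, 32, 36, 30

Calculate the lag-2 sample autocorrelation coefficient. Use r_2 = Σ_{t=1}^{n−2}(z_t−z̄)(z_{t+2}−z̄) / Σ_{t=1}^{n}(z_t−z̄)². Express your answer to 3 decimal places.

-0.417

Mean z̄ = (35 + 36 + 29 + 32 + 36 + 30)/6 = 33.0000
Deviations from mean: 2.0000, 3.0000, -4.0000, -1.0000, 3.0000, -3.0000
Σ(z_t−z̄)(z_{t+2}−z̄) = (-8.0000) + (-3.0000) + (-12.0000) + (3.0000) = -20.0000
Denominator Σ(z_t−z̄)² = 48.0000
r_2 = -20.0000 / 48.0000 = -0.417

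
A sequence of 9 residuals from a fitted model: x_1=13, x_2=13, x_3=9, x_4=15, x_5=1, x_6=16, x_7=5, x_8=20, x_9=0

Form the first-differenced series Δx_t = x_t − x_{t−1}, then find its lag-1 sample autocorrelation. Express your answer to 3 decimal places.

-0.784

First differences Δx: 0, -4, 6, -14, 15, -11, 15, -20
Mean of differences = -1.6250
Numerator Σ(Δx_t−Δx̄)(Δx_{t+1}−Δx̄) = -939.2656
Denominator Σ(Δx_t−Δx̄)² = 1197.8750
r_1(Δx) = -939.2656 / 1197.8750 = -0.784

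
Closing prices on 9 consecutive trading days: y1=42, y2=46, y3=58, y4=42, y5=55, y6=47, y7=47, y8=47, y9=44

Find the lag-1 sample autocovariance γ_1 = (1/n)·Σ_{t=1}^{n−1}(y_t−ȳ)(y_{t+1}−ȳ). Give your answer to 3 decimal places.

Mean ȳ = (42 + 46 + 58 + 42 + 55 + 47 + 47 + 47 + 44)/9 = 47.5556
Σ_{t=1}^{8}(y_t−ȳ)(y_{t+1}−ȳ) = -108.5309
γ_1 = -108.5309 / 9 = -12.059

-12.059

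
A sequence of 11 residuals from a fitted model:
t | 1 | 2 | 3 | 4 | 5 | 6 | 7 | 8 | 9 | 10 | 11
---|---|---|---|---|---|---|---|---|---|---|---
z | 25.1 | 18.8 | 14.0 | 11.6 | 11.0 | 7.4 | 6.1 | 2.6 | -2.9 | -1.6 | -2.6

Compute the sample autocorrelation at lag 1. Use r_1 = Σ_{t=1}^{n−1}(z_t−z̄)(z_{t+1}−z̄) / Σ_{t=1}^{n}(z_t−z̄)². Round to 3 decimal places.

Mean z̄ = (25.1 + 18.8 + 14.0 + 11.6 + 11.0 + 7.4 + 6.1 + 2.6 − 2.9 − 1.6 − 2.6)/11 = 8.1364
Numerator Σ_{t=1}^{10}(z_t−z̄)(z_{t+1}−z̄) = 557.4032
Denominator Σ(z_t−z̄)² = 823.2655
r_1 = 557.4032 / 823.2655 = 0.677

0.677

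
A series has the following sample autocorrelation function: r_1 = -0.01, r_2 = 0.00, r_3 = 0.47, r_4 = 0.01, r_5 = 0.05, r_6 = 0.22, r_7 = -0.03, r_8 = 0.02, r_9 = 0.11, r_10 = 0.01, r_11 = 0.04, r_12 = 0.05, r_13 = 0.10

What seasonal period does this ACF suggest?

3

The largest autocorrelation is r_3 = 0.47, with a weaker echo at lag 6 (0.22); the remaining lags stay at or below 0.11.
The dominant spike at lag 3 indicates a seasonal period of 3.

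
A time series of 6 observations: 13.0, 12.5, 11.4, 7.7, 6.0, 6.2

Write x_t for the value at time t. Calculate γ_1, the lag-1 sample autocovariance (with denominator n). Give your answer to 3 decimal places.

Mean x̄ = (13.0 + 12.5 + 11.4 + 7.7 + 6.0 + 6.2)/6 = 9.4667
Deviations: 3.5333, 3.0333, 1.9333, -1.7667, -3.4667, -3.2667
Σ_{t=1}^{5}(x_t−x̄)(x_{t+1}−x̄) = 30.6156
γ_1 = 30.6156 / 6 = 5.103

5.103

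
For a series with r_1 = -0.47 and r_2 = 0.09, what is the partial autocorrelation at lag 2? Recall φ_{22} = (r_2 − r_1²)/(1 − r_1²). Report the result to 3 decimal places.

φ_{22} = (r_2 − r_1²) / (1 − r_1²)
r_1² = (-0.47)² = 0.2209
Numerator = 0.09 − 0.2209 = -0.1309; denominator = 1 − 0.2209 = 0.7791
φ_{22} = -0.1309 / 0.7791 = -0.168

-0.168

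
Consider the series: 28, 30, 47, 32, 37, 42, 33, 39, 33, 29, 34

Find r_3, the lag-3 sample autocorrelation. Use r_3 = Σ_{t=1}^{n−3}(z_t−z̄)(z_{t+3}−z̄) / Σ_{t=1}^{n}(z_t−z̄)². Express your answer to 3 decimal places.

Mean z̄ = (28 + 30 + 47 + 32 + 37 + 42 + 33 + 39 + 33 + 29 + 34)/11 = 34.9091
Numerator Σ_{t=1}^{8}(z_t−z̄)(z_{t+3}−z̄) = 103.7025
Denominator Σ(z_t−z̄)² = 340.9091
r_3 = 103.7025 / 340.9091 = 0.304

0.304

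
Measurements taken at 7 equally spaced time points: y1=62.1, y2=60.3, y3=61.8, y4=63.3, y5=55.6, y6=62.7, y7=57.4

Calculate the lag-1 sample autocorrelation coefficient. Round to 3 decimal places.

Mean ȳ = (62.1 + 60.3 + 61.8 + 63.3 + 55.6 + 62.7 + 57.4)/7 = 60.4571
Σ(y_t−ȳ)(y_{t+1}−ȳ) = (-0.2582) + (-0.2110) + (3.8176) + (-13.8082) + (-10.8939) + (-6.8567) = -28.2104
Denominator Σ(y_t−ȳ)² = 50.5771
r_1 = -28.2104 / 50.5771 = -0.558

-0.558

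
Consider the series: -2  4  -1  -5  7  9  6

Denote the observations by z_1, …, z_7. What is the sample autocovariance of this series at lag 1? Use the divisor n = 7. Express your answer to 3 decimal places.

Mean z̄ = (-2 + 4 − 1 − 5 + 7 + 9 + 6)/7 = 2.5714
Σ_{t=1}^{6}(z_t−z̄)(z_{t+1}−z̄) = 32.3878
γ_1 = 32.3878 / 7 = 4.627

4.627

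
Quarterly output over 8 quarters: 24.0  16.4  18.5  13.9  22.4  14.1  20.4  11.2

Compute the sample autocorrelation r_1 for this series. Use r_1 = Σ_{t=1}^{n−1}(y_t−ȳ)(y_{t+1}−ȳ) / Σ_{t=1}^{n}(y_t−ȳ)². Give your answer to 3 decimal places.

-0.527

Mean ȳ = (24.0 + 16.4 + 18.5 + 13.9 + 22.4 + 14.1 + 20.4 + 11.2)/8 = 17.6125
Deviations from mean: 6.3875, -1.2125, 0.8875, -3.7125, 4.7875, -3.5125, 2.7875, -6.4125
Σ(y_t−ȳ)(y_{t+1}−ȳ) = (-7.7448) + (-1.0761) + (-3.2948) + (-17.7736) + (-16.8161) + (-9.7911) + (-17.8748) = -74.3714
Denominator Σ(y_t−ȳ)² = 140.9888
r_1 = -74.3714 / 140.9888 = -0.527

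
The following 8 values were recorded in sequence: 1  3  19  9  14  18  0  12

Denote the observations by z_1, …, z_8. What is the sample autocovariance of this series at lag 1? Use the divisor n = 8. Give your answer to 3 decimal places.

-9.969

Mean z̄ = (1 + 3 + 19 + 9 + 14 + 18 + 0 + 12)/8 = 9.5000
Deviations: -8.5000, -6.5000, 9.5000, -0.5000, 4.5000, 8.5000, -9.5000, 2.5000
Σ_{t=1}^{7}(z_t−z̄)(z_{t+1}−z̄) = -79.7500
γ_1 = -79.7500 / 8 = -9.969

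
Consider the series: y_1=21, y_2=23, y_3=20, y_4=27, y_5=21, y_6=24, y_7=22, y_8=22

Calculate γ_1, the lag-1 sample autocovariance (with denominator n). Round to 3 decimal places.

Mean ȳ = (21 + 23 + 20 + 27 + 21 + 24 + 22 + 22)/8 = 22.5000
Σ_{t=1}^{7}(y_t−ȳ)(y_{t+1}−ȳ) = -22.7500
γ_1 = -22.7500 / 8 = -2.844

-2.844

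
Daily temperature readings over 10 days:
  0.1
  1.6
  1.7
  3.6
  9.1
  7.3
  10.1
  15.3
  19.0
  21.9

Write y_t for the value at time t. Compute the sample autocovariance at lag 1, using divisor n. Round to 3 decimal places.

Mean ȳ = (0.1 + 1.6 + 1.7 + 3.6 + 9.1 + 7.3 + 10.1 + 15.3 + 19.0 + 21.9)/10 = 8.9700
Σ_{t=1}^{9}(y_t−ȳ)(y_{t+1}−ȳ) = 355.5201
γ_1 = 355.5201 / 10 = 35.552

35.552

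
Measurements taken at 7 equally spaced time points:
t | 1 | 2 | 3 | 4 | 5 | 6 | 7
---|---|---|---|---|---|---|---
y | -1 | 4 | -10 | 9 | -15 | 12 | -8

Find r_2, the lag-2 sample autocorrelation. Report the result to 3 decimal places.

Mean ȳ = (-1 + 4 − 10 + 9 − 15 + 12 − 8)/7 = -1.2857
Deviations from mean: 0.2857, 5.2857, -8.7143, 10.2857, -13.7143, 13.2857, -6.7143
Numerator Σ_{t=1}^{5}(y_t−ȳ)(y_{t+2}−ȳ) = 400.1224
Denominator Σ(y_t−ȳ)² = 619.4286
r_2 = 400.1224 / 619.4286 = 0.646

0.646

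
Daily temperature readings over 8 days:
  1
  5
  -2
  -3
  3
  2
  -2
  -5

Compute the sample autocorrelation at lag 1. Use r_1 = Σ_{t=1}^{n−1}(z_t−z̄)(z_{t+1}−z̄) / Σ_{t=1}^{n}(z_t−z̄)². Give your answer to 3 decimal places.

0.054

Mean z̄ = (1 + 5 − 2 − 3 + 3 + 2 − 2 − 5)/8 = -0.1250
Deviations from mean: 1.1250, 5.1250, -1.8750, -2.8750, 3.1250, 2.1250, -1.8750, -4.8750
Σ(z_t−z̄)(z_{t+1}−z̄) = (5.7656) + (-9.6094) + (5.3906) + (-8.9844) + (6.6406) + (-3.9844) + (9.1406) = 4.3594
Denominator Σ(z_t−z̄)² = 80.8750
r_1 = 4.3594 / 80.8750 = 0.054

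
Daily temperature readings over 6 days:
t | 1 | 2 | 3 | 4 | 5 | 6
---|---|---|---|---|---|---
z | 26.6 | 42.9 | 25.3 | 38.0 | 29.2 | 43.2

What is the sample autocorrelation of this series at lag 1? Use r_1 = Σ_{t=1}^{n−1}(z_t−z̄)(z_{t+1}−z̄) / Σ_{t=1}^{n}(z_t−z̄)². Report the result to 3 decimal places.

-0.725

Mean z̄ = (26.6 + 42.9 + 25.3 + 38.0 + 29.2 + 43.2)/6 = 34.2000
Deviations from mean: -7.6000, 8.7000, -8.9000, 3.8000, -5.0000, 9.0000
Σ(z_t−z̄)(z_{t+1}−z̄) = (-66.1200) + (-77.4300) + (-33.8200) + (-19.0000) + (-45.0000) = -241.3700
Denominator Σ(z_t−z̄)² = 333.1000
r_1 = -241.3700 / 333.1000 = -0.725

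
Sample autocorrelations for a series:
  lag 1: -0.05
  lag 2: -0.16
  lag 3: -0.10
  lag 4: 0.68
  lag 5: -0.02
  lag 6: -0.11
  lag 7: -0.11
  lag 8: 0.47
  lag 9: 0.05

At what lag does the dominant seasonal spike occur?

The largest autocorrelation is r_4 = 0.68, with a weaker echo at lag 8 (0.47); the remaining lags stay at or below 0.05.
The dominant spike at lag 4 indicates a seasonal period of 4.

4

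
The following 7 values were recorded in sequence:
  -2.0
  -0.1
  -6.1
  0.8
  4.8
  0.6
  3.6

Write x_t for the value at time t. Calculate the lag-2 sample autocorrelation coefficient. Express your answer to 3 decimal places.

Mean x̄ = (-2.0 − 0.1 − 6.1 + 0.8 + 4.8 + 0.6 + 3.6)/7 = 0.2286
Deviations from mean: -2.2286, -0.3286, -6.3286, 0.5714, 4.5714, 0.3714, 3.3714
Σ(x_t−x̄)(x_{t+2}−x̄) = (14.1037) + (-0.1878) + (-28.9306) + (0.2122) + (15.4122) = 0.6098
Denominator Σ(x_t−x̄)² = 77.8543
r_2 = 0.6098 / 77.8543 = 0.008

0.008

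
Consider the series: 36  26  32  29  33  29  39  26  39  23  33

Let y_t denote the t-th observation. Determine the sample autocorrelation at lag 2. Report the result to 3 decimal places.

0.577

Mean ȳ = (36 + 26 + 32 + 29 + 33 + 29 + 39 + 26 + 39 + 23 + 33)/11 = 31.3636
Numerator Σ_{t=1}^{9}(y_t−ȳ)(y_{t+2}−ȳ) = 163.0992
Denominator Σ(y_t−ȳ)² = 282.5455
r_2 = 163.0992 / 282.5455 = 0.577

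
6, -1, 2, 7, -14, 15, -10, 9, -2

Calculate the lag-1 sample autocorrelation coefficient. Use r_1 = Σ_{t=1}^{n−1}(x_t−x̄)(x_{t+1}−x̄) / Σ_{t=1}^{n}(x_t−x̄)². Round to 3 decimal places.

-0.842

Mean x̄ = (6 − 1 + 2 + 7 − 14 + 15 − 10 + 9 − 2)/9 = 1.3333
Numerator Σ_{t=1}^{8}(x_t−x̄)(x_{t+1}−x̄) = -572.4444
Denominator Σ(x_t−x̄)² = 680.0000
r_1 = -572.4444 / 680.0000 = -0.842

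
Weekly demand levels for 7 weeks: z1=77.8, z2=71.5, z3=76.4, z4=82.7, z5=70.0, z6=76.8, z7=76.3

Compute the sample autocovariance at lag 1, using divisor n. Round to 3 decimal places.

-7.453

Mean z̄ = (77.8 + 71.5 + 76.4 + 82.7 + 70.0 + 76.8 + 76.3)/7 = 75.9286
Σ_{t=1}^{6}(z_t−z̄)(z_{t+1}−z̄) = -52.1708
γ_1 = -52.1708 / 7 = -7.453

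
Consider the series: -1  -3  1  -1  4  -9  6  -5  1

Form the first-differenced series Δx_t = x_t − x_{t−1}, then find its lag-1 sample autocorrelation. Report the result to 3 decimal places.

-0.862

First differences Δx: -2, 4, -2, 5, -13, 15, -11, 6
Mean of differences = 0.2500
Numerator Σ(Δx_t−Δx̄)(Δx_{t+1}−Δx̄) = -516.5625
Denominator Σ(Δx_t−Δx̄)² = 599.5000
r_1(Δx) = -516.5625 / 599.5000 = -0.862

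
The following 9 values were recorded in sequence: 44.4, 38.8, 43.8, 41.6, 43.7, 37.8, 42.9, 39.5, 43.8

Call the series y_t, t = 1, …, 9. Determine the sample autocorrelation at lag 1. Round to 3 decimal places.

-0.674

Mean ȳ = (44.4 + 38.8 + 43.8 + 41.6 + 43.7 + 37.8 + 42.9 + 39.5 + 43.8)/9 = 41.8111
Numerator Σ_{t=1}^{8}(y_t−ȳ)(y_{t+1}−ȳ) = -33.6601
Denominator Σ(y_t−ȳ)² = 49.9089
r_1 = -33.6601 / 49.9089 = -0.674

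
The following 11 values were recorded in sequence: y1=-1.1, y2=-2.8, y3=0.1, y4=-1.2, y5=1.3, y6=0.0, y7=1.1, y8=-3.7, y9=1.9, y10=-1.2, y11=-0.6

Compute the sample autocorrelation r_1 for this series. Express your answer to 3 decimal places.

Mean ȳ = (-1.1 − 2.8 + 0.1 − 1.2 + 1.3 + 0.0 + 1.1 − 3.7 + 1.9 − 1.2 − 0.6)/11 = -0.5636
Numerator Σ_{t=1}^{10}(y_t−ȳ)(y_{t+1}−ȳ) = -14.3940
Denominator Σ(y_t−ȳ)² = 29.0055
r_1 = -14.3940 / 29.0055 = -0.496

-0.496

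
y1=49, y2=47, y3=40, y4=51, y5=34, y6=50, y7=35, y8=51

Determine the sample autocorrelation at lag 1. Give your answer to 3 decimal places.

-0.741

Mean ȳ = (49 + 47 + 40 + 51 + 34 + 50 + 35 + 51)/8 = 44.6250
Deviations from mean: 4.3750, 2.3750, -4.6250, 6.3750, -10.6250, 5.3750, -9.6250, 6.3750
Numerator Σ_{t=1}^{7}(y_t−ȳ)(y_{t+1}−ȳ) = -268.0156
Denominator Σ(y_t−ȳ)² = 361.8750
r_1 = -268.0156 / 361.8750 = -0.741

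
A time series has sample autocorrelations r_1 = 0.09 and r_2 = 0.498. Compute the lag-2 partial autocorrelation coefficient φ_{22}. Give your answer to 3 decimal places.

0.494

φ_{22} = (r_2 − r_1²) / (1 − r_1²)
r_1² = (0.09)² = 0.0081
Numerator = 0.498 − 0.0081 = 0.4899; denominator = 1 − 0.0081 = 0.9919
φ_{22} = 0.4899 / 0.9919 = 0.494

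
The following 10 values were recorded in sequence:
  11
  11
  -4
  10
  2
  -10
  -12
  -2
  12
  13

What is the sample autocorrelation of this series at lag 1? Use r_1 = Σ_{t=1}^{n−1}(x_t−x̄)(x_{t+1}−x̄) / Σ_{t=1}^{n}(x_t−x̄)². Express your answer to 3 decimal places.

0.341

Mean x̄ = (11 + 11 − 4 + 10 + 2 − 10 − 12 − 2 + 12 + 13)/10 = 3.1000
Numerator Σ_{t=1}^{9}(x_t−x̄)(x_{t+1}−x̄) = 281.6900
Denominator Σ(x_t−x̄)² = 826.9000
r_1 = 281.6900 / 826.9000 = 0.341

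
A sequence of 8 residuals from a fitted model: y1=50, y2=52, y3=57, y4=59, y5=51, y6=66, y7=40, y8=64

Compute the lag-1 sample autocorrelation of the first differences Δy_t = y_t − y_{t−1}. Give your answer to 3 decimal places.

First differences Δy: 2, 5, 2, -8, 15, -26, 24
Mean of differences = 2.0000
Numerator Σ(Δy_t−Δȳ)(Δy_{t+1}−Δȳ) = -1110.0000
Denominator Σ(Δy_t−Δȳ)² = 1546.0000
r_1(Δy) = -1110.0000 / 1546.0000 = -0.718

-0.718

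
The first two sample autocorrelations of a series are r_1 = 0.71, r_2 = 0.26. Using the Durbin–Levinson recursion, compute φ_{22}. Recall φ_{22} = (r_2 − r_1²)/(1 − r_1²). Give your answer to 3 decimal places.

-0.492

φ_{22} = (r_2 − r_1²) / (1 − r_1²)
r_1² = (0.71)² = 0.5041
Numerator = 0.26 − 0.5041 = -0.2441; denominator = 1 − 0.5041 = 0.4959
φ_{22} = -0.2441 / 0.4959 = -0.492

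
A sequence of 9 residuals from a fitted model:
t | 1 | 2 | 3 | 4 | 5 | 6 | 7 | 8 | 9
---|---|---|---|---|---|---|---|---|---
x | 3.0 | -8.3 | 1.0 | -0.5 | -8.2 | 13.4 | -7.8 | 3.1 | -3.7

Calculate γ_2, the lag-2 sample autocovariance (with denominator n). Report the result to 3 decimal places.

Mean x̄ = (3.0 − 8.3 + 1.0 − 0.5 − 8.2 + 13.4 − 7.8 + 3.1 − 3.7)/9 = -0.8889
Σ_{t=1}^{7}(x_t−x̄)(x_{t+2}−x̄) = 123.1631
γ_2 = 123.1631 / 9 = 13.685

13.685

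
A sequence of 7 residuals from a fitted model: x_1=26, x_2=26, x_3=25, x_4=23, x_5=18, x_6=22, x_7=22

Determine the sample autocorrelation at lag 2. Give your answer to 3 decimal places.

0.028

Mean x̄ = (26 + 26 + 25 + 23 + 18 + 22 + 22)/7 = 23.1429
Deviations from mean: 2.8571, 2.8571, 1.8571, -0.1429, -5.1429, -1.1429, -1.1429
Numerator Σ_{t=1}^{5}(x_t−x̄)(x_{t+2}−x̄) = 1.3878
Denominator Σ(x_t−x̄)² = 48.8571
r_2 = 1.3878 / 48.8571 = 0.028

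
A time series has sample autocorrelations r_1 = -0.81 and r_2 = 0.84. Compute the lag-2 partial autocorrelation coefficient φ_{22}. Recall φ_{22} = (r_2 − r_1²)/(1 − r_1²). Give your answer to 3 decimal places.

φ_{22} = (r_2 − r_1²) / (1 − r_1²)
r_1² = (-0.81)² = 0.6561
Numerator = 0.84 − 0.6561 = 0.1839; denominator = 1 − 0.6561 = 0.3439
φ_{22} = 0.1839 / 0.3439 = 0.535

0.535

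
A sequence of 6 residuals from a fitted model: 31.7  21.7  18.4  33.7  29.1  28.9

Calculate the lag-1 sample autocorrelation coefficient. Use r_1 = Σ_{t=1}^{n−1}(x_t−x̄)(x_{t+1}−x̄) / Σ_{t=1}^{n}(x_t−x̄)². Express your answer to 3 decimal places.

-0.100

Mean x̄ = (31.7 + 21.7 + 18.4 + 33.7 + 29.1 + 28.9)/6 = 27.2500
Deviations from mean: 4.4500, -5.5500, -8.8500, 6.4500, 1.8500, 1.6500
Numerator Σ_{t=1}^{5}(x_t−x̄)(x_{t+1}−x̄) = -17.6775
Denominator Σ(x_t−x̄)² = 176.6750
r_1 = -17.6775 / 176.6750 = -0.100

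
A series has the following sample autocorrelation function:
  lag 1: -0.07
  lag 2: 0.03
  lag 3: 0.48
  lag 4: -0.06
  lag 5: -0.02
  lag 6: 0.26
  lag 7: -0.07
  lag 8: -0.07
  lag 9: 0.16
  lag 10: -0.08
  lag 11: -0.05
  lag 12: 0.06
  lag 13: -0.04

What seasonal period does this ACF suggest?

The largest autocorrelation is r_3 = 0.48, with weaker echoes at lags 6 (0.26) and 9 (0.16); the remaining lags stay at or below 0.06.
The dominant spike at lag 3 indicates a seasonal period of 3.

3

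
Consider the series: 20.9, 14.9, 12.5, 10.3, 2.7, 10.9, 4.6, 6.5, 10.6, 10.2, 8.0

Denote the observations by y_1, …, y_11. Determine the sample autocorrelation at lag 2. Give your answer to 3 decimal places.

0.177

Mean ȳ = (20.9 + 14.9 + 12.5 + 10.3 + 2.7 + 10.9 + 4.6 + 6.5 + 10.6 + 10.2 + 8.0)/11 = 10.1909
Numerator Σ_{t=1}^{9}(y_t−ȳ)(y_{t+2}−ȳ) = 44.0689
Denominator Σ(y_t−ȳ)² = 248.6691
r_2 = 44.0689 / 248.6691 = 0.177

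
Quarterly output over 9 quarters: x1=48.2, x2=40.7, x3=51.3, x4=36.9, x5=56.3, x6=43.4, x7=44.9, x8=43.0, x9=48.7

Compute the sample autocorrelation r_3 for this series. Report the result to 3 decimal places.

-0.425

Mean x̄ = (48.2 + 40.7 + 51.3 + 36.9 + 56.3 + 43.4 + 44.9 + 43.0 + 48.7)/9 = 45.9333
Σ(x_t−x̄)(x_{t+3}−x̄) = (-20.4756) + (-54.2522) + (-13.5956) + (9.3344) + (-30.4089) + (-7.0089) = -116.4067
Denominator Σ(x_t−x̄)² = 274.1400
r_3 = -116.4067 / 274.1400 = -0.425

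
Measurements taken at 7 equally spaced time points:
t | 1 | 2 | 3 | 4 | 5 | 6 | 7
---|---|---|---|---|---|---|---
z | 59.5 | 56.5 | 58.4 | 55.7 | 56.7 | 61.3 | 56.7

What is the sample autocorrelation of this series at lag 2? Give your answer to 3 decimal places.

Mean z̄ = (59.5 + 56.5 + 58.4 + 55.7 + 56.7 + 61.3 + 56.7)/7 = 57.8286
Deviations from mean: 1.6714, -1.3286, 0.5714, -2.1286, -1.1286, 3.4714, -1.1286
Σ(z_t−z̄)(z_{t+2}−z̄) = (0.9551) + (2.8280) + (-0.6449) + (-7.3892) + (1.2737) = -2.9773
Denominator Σ(z_t−z̄)² = 24.0143
r_2 = -2.9773 / 24.0143 = -0.124

-0.124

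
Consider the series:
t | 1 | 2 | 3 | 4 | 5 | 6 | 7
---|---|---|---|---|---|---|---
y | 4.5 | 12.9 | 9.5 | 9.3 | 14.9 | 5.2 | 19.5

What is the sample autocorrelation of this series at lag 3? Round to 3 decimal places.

Mean ȳ = (4.5 + 12.9 + 9.5 + 9.3 + 14.9 + 5.2 + 19.5)/7 = 10.8286
Deviations from mean: -6.3286, 2.0714, -1.3286, -1.5286, 4.0714, -5.6286, 8.6714
Σ(y_t−ȳ)(y_{t+3}−ȳ) = (9.6737) + (8.4337) + (7.4780) + (-13.2549) = 12.3304
Denominator Σ(y_t−ȳ)² = 171.8943
r_3 = 12.3304 / 171.8943 = 0.072

0.072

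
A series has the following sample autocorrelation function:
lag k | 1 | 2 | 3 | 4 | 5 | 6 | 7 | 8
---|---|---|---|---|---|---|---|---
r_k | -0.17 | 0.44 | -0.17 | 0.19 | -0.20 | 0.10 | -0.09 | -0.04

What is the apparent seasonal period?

The largest autocorrelation is r_2 = 0.44, with a weaker echo at lag 4 (0.19); the remaining lags stay at or below 0.10.
The dominant spike at lag 2 indicates a seasonal period of 2.

2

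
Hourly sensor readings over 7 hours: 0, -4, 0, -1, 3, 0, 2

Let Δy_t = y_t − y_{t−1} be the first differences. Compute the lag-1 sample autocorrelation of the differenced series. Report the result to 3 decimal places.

-0.708

First differences Δy: -4, 4, -1, 4, -3, 2
Mean of differences = 0.3333
Numerator Σ(Δy_t−Δȳ)(Δy_{t+1}−Δȳ) = -43.4444
Denominator Σ(Δy_t−Δȳ)² = 61.3333
r_1(Δy) = -43.4444 / 61.3333 = -0.708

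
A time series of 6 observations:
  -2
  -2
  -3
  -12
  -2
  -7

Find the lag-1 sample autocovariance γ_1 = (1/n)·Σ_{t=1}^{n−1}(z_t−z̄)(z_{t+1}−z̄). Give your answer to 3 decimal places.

-4.407

Mean z̄ = (-2 − 2 − 3 − 12 − 2 − 7)/6 = -4.6667
Σ_{t=1}^{5}(z_t−z̄)(z_{t+1}−z̄) = -26.4444
γ_1 = -26.4444 / 6 = -4.407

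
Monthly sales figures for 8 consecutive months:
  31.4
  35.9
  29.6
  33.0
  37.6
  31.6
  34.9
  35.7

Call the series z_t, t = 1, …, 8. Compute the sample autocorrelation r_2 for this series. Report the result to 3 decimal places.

-0.116

Mean z̄ = (31.4 + 35.9 + 29.6 + 33.0 + 37.6 + 31.6 + 34.9 + 35.7)/8 = 33.7125
Deviations from mean: -2.3125, 2.1875, -4.1125, -0.7125, 3.8875, -2.1125, 1.1875, 1.9875
Numerator Σ_{t=1}^{6}(z_t−z̄)(z_{t+2}−z̄) = -6.1128
Denominator Σ(z_t−z̄)² = 52.4888
r_2 = -6.1128 / 52.4888 = -0.116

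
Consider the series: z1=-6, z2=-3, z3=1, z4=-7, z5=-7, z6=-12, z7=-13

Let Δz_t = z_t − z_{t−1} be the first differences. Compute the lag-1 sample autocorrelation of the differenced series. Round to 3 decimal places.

-0.251

First differences Δz: 3, 4, -8, 0, -5, -1
Mean of differences = -1.1667
Numerator Σ(Δz_t−Δz̄)(Δz_{t+1}−Δz̄) = -26.8611
Denominator Σ(Δz_t−Δz̄)² = 106.8333
r_1(Δz) = -26.8611 / 106.8333 = -0.251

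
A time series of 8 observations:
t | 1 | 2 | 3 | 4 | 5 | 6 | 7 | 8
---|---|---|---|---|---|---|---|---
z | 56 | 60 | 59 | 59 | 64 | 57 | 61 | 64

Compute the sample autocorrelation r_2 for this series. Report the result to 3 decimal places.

-0.083

Mean z̄ = (56 + 60 + 59 + 59 + 64 + 57 + 61 + 64)/8 = 60.0000
Deviations from mean: -4.0000, 0.0000, -1.0000, -1.0000, 4.0000, -3.0000, 1.0000, 4.0000
Σ(z_t−z̄)(z_{t+2}−z̄) = (4.0000) + (0.0000) + (-4.0000) + (3.0000) + (4.0000) + (-12.0000) = -5.0000
Denominator Σ(z_t−z̄)² = 60.0000
r_2 = -5.0000 / 60.0000 = -0.083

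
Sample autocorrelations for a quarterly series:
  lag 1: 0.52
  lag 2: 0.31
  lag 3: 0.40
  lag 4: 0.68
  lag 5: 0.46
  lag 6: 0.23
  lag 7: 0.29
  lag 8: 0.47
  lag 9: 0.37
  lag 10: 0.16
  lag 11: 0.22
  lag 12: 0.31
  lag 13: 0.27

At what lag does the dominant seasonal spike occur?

4

The largest autocorrelation is r_4 = 0.68; the remaining lags stay at or below 0.52. The elevated value at lag 1 (0.52), dropping to 0.31 at lag 2, reflects decaying short-term dependence rather than seasonality.
The dominant spike at lag 4 indicates a seasonal period of 4.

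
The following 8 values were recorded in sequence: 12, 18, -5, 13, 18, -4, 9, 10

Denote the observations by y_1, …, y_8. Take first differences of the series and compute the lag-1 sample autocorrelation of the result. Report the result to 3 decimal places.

First differences Δy: 6, -23, 18, 5, -22, 13, 1
Mean of differences = -0.2857
Numerator Σ(Δy_t−Δȳ)(Δy_{t+1}−Δȳ) = -847.6531
Denominator Σ(Δy_t−Δȳ)² = 1567.4286
r_1(Δy) = -847.6531 / 1567.4286 = -0.541

-0.541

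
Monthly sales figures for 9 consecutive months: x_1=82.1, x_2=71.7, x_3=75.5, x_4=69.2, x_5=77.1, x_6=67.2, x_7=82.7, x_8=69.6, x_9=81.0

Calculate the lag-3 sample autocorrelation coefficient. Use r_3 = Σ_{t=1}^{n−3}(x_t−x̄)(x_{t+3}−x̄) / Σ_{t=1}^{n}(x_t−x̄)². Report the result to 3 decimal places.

-0.539

Mean x̄ = (82.1 + 71.7 + 75.5 + 69.2 + 77.1 + 67.2 + 82.7 + 69.6 + 81.0)/9 = 75.1222
Σ(x_t−x̄)(x_{t+3}−x̄) = (-41.3240) + (-6.7684) + (-2.9928) + (-44.8773) + (-10.9217) + (-46.5651) = -153.4493
Denominator Σ(x_t−x̄)² = 284.7556
r_3 = -153.4493 / 284.7556 = -0.539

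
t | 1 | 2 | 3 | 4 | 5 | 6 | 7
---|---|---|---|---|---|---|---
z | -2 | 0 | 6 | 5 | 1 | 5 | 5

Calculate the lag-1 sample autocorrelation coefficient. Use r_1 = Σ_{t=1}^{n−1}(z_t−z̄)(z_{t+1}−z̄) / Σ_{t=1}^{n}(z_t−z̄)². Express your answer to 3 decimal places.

0.140

Mean z̄ = (-2 + 0 + 6 + 5 + 1 + 5 + 5)/7 = 2.8571
Numerator Σ_{t=1}^{6}(z_t−z̄)(z_{t+1}−z̄) = 8.2653
Denominator Σ(z_t−z̄)² = 58.8571
r_1 = 8.2653 / 58.8571 = 0.140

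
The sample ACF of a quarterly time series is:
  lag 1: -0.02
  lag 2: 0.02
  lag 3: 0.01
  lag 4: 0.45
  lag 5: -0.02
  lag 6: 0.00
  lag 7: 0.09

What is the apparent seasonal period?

4

The largest autocorrelation is r_4 = 0.45; the remaining lags stay at or below 0.09.
The dominant spike at lag 4 indicates a seasonal period of 4.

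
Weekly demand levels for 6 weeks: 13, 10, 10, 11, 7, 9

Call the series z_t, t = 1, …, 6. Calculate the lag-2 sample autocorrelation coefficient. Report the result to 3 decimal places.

-0.050

Mean z̄ = (13 + 10 + 10 + 11 + 7 + 9)/6 = 10.0000
Σ(z_t−z̄)(z_{t+2}−z̄) = (0.0000) + (0.0000) + (0.0000) + (-1.0000) = -1.0000
Denominator Σ(z_t−z̄)² = 20.0000
r_2 = -1.0000 / 20.0000 = -0.050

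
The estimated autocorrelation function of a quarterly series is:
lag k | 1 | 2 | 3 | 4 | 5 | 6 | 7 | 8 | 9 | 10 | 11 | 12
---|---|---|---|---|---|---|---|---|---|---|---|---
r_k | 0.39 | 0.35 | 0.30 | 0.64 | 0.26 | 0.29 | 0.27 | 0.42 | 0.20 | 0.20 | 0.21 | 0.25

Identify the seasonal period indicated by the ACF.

4

The largest autocorrelation is r_4 = 0.64, with a weaker echo at lag 8 (0.42); the remaining lags stay at or below 0.39. The elevated value at lag 1 (0.39), dropping to 0.35 at lag 2, reflects decaying short-term dependence rather than seasonality.
The dominant spike at lag 4 indicates a seasonal period of 4.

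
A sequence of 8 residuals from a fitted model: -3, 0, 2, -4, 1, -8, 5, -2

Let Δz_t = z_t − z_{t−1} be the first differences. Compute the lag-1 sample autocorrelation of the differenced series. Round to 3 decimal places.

-0.777

First differences Δz: 3, 2, -6, 5, -9, 13, -7
Mean of differences = 0.1429
Numerator Σ(Δz_t−Δz̄)(Δz_{t+1}−Δz̄) = -289.7347
Denominator Σ(Δz_t−Δz̄)² = 372.8571
r_1(Δz) = -289.7347 / 372.8571 = -0.777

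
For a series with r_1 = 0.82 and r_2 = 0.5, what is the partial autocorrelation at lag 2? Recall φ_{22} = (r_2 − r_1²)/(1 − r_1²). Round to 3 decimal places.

φ_{22} = (r_2 − r_1²) / (1 − r_1²)
r_1² = (0.82)² = 0.6724
Numerator = 0.5 − 0.6724 = -0.1724; denominator = 1 − 0.6724 = 0.3276
φ_{22} = -0.1724 / 0.3276 = -0.526

-0.526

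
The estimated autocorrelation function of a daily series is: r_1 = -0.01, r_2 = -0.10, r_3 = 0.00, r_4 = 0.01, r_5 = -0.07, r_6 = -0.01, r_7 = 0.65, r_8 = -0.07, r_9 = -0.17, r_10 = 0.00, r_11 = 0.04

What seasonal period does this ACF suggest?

The largest autocorrelation is r_7 = 0.65; the remaining lags stay at or below 0.04.
The dominant spike at lag 7 indicates a seasonal period of 7.

7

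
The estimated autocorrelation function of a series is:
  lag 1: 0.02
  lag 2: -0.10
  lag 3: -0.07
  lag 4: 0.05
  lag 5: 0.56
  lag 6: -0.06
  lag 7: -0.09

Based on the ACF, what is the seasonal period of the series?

The largest autocorrelation is r_5 = 0.56; the remaining lags stay at or below 0.05.
The dominant spike at lag 5 indicates a seasonal period of 5.

5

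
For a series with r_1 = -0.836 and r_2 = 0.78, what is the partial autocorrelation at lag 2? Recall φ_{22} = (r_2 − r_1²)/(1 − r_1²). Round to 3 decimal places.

φ_{22} = (r_2 − r_1²) / (1 − r_1²)
r_1² = (-0.836)² = 0.698896
Numerator = 0.78 − 0.6989 = 0.0811; denominator = 1 − 0.6989 = 0.3011
φ_{22} = 0.0811 / 0.3011 = 0.269

0.269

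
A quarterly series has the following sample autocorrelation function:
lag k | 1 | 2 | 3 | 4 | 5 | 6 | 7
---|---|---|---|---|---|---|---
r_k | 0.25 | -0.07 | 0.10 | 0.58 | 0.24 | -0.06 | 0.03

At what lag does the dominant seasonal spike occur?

4

The largest autocorrelation is r_4 = 0.58; the remaining lags stay at or below 0.25.
The dominant spike at lag 4 indicates a seasonal period of 4.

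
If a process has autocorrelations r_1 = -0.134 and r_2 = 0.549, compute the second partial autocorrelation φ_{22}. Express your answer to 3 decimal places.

φ_{22} = (r_2 − r_1²) / (1 − r_1²)
r_1² = (-0.134)² = 0.017956
Numerator = 0.549 − 0.0180 = 0.5310; denominator = 1 − 0.0180 = 0.9820
φ_{22} = 0.5310 / 0.9820 = 0.541

0.541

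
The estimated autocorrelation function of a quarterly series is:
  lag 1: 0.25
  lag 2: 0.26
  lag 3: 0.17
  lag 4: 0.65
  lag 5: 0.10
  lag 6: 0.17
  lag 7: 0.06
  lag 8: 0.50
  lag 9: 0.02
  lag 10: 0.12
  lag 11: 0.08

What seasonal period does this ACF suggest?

4

The largest autocorrelation is r_4 = 0.65, with a weaker echo at lag 8 (0.50); the remaining lags stay at or below 0.26.
The dominant spike at lag 4 indicates a seasonal period of 4.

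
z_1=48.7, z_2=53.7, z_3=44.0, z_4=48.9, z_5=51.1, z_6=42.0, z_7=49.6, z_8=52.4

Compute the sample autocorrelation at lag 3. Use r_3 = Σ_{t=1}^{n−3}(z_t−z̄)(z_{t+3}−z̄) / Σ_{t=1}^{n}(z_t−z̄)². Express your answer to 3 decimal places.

0.466

Mean z̄ = (48.7 + 53.7 + 44.0 + 48.9 + 51.1 + 42.0 + 49.6 + 52.4)/8 = 48.8000
Σ(z_t−z̄)(z_{t+3}−z̄) = (-0.0100) + (11.2700) + (32.6400) + (0.0800) + (8.2800) = 52.2600
Denominator Σ(z_t−z̄)² = 112.2000
r_3 = 52.2600 / 112.2000 = 0.466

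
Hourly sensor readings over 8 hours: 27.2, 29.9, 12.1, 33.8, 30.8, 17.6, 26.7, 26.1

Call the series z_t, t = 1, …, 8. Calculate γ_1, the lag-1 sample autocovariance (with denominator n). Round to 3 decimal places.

Mean z̄ = (27.2 + 29.9 + 12.1 + 33.8 + 30.8 + 17.6 + 26.7 + 26.1)/8 = 25.5250
Σ_{t=1}^{7}(z_t−z̄)(z_{t+1}−z̄) = -169.2881
γ_1 = -169.2881 / 8 = -21.161

-21.161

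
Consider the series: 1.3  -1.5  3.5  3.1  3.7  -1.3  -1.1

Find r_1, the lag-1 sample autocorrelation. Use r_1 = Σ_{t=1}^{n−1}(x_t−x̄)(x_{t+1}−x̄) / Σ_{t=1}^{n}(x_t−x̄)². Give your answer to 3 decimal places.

0.067

Mean x̄ = (1.3 − 1.5 + 3.5 + 3.1 + 3.7 − 1.3 − 1.1)/7 = 1.1000
Deviations from mean: 0.2000, -2.6000, 2.4000, 2.0000, 2.6000, -2.4000, -2.2000
Σ(x_t−x̄)(x_{t+1}−x̄) = (-0.5200) + (-6.2400) + (4.8000) + (5.2000) + (-6.2400) + (5.2800) = 2.2800
Denominator Σ(x_t−x̄)² = 33.9200
r_1 = 2.2800 / 33.9200 = 0.067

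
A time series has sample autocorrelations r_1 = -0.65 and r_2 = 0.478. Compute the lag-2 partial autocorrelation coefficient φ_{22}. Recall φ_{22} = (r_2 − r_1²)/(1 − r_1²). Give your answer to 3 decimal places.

φ_{22} = (r_2 − r_1²) / (1 − r_1²)
r_1² = (-0.65)² = 0.4225
Numerator = 0.478 − 0.4225 = 0.0555; denominator = 1 − 0.4225 = 0.5775
φ_{22} = 0.0555 / 0.5775 = 0.096

0.096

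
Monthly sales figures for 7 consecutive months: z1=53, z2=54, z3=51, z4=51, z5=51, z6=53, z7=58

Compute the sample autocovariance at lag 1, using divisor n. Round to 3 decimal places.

Mean z̄ = (53 + 54 + 51 + 51 + 51 + 53 + 58)/7 = 53.0000
Σ_{t=1}^{6}(z_t−z̄)(z_{t+1}−z̄) = 6.0000
γ_1 = 6.0000 / 7 = 0.857

0.857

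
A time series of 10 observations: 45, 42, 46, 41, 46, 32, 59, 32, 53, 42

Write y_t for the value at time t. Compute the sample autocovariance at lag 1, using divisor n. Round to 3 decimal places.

-52.824

Mean ȳ = (45 + 42 + 46 + 41 + 46 + 32 + 59 + 32 + 53 + 42)/10 = 43.8000
Σ_{t=1}^{9}(y_t−ȳ)(y_{t+1}−ȳ) = -528.2400
γ_1 = -528.2400 / 10 = -52.824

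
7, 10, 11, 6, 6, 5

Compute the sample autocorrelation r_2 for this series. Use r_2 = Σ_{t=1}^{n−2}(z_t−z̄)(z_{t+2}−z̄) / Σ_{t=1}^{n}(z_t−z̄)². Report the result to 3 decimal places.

-0.237

Mean z̄ = (7 + 10 + 11 + 6 + 6 + 5)/6 = 7.5000
Deviations from mean: -0.5000, 2.5000, 3.5000, -1.5000, -1.5000, -2.5000
Σ(z_t−z̄)(z_{t+2}−z̄) = (-1.7500) + (-3.7500) + (-5.2500) + (3.7500) = -7.0000
Denominator Σ(z_t−z̄)² = 29.5000
r_2 = -7.0000 / 29.5000 = -0.237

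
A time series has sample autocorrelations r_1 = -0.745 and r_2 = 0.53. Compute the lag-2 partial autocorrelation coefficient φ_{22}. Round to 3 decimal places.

φ_{22} = (r_2 − r_1²) / (1 − r_1²)
r_1² = (-0.745)² = 0.555025
Numerator = 0.53 − 0.5550 = -0.0250; denominator = 1 − 0.5550 = 0.4450
φ_{22} = -0.0250 / 0.4450 = -0.056

-0.056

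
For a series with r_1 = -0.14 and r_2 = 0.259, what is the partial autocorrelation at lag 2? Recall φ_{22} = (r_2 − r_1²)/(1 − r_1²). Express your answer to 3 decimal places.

0.244

φ_{22} = (r_2 − r_1²) / (1 − r_1²)
r_1² = (-0.14)² = 0.0196
Numerator = 0.259 − 0.0196 = 0.2394; denominator = 1 − 0.0196 = 0.9804
φ_{22} = 0.2394 / 0.9804 = 0.244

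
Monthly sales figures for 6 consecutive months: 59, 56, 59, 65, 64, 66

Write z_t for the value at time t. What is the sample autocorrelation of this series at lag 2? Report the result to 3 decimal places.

-0.043

Mean z̄ = (59 + 56 + 59 + 65 + 64 + 66)/6 = 61.5000
Deviations from mean: -2.5000, -5.5000, -2.5000, 3.5000, 2.5000, 4.5000
Σ(z_t−z̄)(z_{t+2}−z̄) = (6.2500) + (-19.2500) + (-6.2500) + (15.7500) = -3.5000
Denominator Σ(z_t−z̄)² = 81.5000
r_2 = -3.5000 / 81.5000 = -0.043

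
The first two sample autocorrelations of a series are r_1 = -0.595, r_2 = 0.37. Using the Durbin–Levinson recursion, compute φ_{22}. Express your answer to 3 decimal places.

0.025

φ_{22} = (r_2 − r_1²) / (1 − r_1²)
r_1² = (-0.595)² = 0.354025
Numerator = 0.37 − 0.3540 = 0.0160; denominator = 1 − 0.3540 = 0.6460
φ_{22} = 0.0160 / 0.6460 = 0.025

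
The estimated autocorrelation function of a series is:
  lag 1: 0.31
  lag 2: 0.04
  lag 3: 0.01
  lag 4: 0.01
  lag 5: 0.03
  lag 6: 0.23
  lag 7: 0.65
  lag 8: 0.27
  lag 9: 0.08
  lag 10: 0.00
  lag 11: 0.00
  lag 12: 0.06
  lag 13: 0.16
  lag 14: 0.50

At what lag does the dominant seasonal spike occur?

7

The largest autocorrelation is r_7 = 0.65, with a weaker echo at lag 14 (0.50); the remaining lags stay at or below 0.31. The elevated value at lag 1 (0.31), dropping to 0.04 at lag 2, reflects decaying short-term dependence rather than seasonality.
The dominant spike at lag 7 indicates a seasonal period of 7.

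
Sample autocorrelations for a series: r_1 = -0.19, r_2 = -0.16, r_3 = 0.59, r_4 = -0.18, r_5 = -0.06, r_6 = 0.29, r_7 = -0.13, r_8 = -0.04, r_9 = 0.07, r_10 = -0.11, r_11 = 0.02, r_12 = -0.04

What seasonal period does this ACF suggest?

3

The largest autocorrelation is r_3 = 0.59, with a weaker echo at lag 6 (0.29); the remaining lags stay at or below 0.07.
The dominant spike at lag 3 indicates a seasonal period of 3.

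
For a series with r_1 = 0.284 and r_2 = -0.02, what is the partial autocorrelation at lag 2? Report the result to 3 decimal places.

-0.109

φ_{22} = (r_2 − r_1²) / (1 − r_1²)
r_1² = (0.284)² = 0.080656
Numerator = -0.02 − 0.0807 = -0.1007; denominator = 1 − 0.0807 = 0.9193
φ_{22} = -0.1007 / 0.9193 = -0.109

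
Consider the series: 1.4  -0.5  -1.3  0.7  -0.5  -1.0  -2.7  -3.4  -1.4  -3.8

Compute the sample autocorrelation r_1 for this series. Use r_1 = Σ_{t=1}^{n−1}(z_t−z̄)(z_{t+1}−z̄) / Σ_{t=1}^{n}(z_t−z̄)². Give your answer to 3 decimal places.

0.276

Mean z̄ = (1.4 − 0.5 − 1.3 + 0.7 − 0.5 − 1.0 − 2.7 − 3.4 − 1.4 − 3.8)/10 = -1.2500
Numerator Σ_{t=1}^{9}(z_t−z̄)(z_{t+1}−z̄) = 6.9625
Denominator Σ(z_t−z̄)² = 25.2650
r_1 = 6.9625 / 25.2650 = 0.276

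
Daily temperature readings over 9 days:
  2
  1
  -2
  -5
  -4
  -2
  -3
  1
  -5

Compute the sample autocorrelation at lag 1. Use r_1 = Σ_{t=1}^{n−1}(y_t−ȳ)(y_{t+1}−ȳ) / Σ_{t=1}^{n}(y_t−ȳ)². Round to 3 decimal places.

0.105

Mean ȳ = (2 + 1 − 2 − 5 − 4 − 2 − 3 + 1 − 5)/9 = -1.8889
Numerator Σ_{t=1}^{8}(y_t−ȳ)(y_{t+1}−ȳ) = 5.9877
Denominator Σ(y_t−ȳ)² = 56.8889
r_1 = 5.9877 / 56.8889 = 0.105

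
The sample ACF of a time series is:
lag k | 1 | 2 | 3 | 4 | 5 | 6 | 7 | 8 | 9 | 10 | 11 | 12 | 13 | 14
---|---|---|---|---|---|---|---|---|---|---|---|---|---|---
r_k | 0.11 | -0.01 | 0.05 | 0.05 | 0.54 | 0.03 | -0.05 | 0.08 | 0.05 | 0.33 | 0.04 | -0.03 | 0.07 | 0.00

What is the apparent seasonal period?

The largest autocorrelation is r_5 = 0.54, with a weaker echo at lag 10 (0.33); the remaining lags stay at or below 0.11.
The dominant spike at lag 5 indicates a seasonal period of 5.

5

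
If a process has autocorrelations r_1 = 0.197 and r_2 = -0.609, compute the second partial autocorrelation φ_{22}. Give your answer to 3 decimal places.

φ_{22} = (r_2 − r_1²) / (1 − r_1²)
r_1² = (0.197)² = 0.038809
Numerator = -0.609 − 0.0388 = -0.6478; denominator = 1 − 0.0388 = 0.9612
φ_{22} = -0.6478 / 0.9612 = -0.674

-0.674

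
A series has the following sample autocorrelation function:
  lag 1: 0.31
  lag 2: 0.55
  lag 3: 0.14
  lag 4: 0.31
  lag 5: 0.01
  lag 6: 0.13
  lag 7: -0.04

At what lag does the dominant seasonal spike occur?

The largest autocorrelation is r_2 = 0.55; the remaining lags stay at or below 0.31.
The dominant spike at lag 2 indicates a seasonal period of 2.

2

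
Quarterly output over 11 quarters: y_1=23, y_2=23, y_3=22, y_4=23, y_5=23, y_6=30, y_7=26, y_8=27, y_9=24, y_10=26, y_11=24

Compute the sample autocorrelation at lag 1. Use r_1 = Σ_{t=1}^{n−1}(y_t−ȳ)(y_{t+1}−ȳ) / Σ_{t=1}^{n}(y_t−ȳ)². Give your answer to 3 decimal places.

Mean ȳ = (23 + 23 + 22 + 23 + 23 + 30 + 26 + 27 + 24 + 26 + 24)/11 = 24.6364
Numerator Σ_{t=1}^{10}(y_t−ȳ)(y_{t+1}−ȳ) = 12.5041
Denominator Σ(y_t−ȳ)² = 56.5455
r_1 = 12.5041 / 56.5455 = 0.221

0.221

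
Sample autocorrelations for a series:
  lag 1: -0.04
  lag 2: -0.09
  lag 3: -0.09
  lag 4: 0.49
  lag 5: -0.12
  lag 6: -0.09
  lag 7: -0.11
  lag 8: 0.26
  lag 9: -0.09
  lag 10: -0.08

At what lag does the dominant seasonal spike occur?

The largest autocorrelation is r_4 = 0.49, with a weaker echo at lag 8 (0.26); the remaining lags stay at or below -0.04.
The dominant spike at lag 4 indicates a seasonal period of 4.

4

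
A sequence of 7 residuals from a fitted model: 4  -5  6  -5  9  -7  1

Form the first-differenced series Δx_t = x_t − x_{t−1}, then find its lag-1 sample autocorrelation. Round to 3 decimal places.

-0.868

First differences Δx: -9, 11, -11, 14, -16, 8
Mean of differences = -0.5000
Numerator Σ(Δx_t−Δx̄)(Δx_{t+1}−Δx̄) = -727.2500
Denominator Σ(Δx_t−Δx̄)² = 837.5000
r_1(Δx) = -727.2500 / 837.5000 = -0.868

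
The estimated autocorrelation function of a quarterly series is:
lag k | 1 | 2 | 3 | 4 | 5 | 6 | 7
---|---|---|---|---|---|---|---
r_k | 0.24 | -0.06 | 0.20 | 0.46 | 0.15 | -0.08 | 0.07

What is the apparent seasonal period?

4

The largest autocorrelation is r_4 = 0.46; the remaining lags stay at or below 0.24.
The dominant spike at lag 4 indicates a seasonal period of 4.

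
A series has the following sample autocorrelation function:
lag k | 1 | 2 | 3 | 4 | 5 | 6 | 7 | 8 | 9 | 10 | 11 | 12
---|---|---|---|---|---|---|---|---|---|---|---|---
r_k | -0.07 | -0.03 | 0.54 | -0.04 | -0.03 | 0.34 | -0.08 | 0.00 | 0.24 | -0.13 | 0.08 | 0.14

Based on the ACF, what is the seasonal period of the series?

3

The largest autocorrelation is r_3 = 0.54, with weaker echoes at lags 6 (0.34) and 9 (0.24); the remaining lags stay at or below 0.14.
The dominant spike at lag 3 indicates a seasonal period of 3.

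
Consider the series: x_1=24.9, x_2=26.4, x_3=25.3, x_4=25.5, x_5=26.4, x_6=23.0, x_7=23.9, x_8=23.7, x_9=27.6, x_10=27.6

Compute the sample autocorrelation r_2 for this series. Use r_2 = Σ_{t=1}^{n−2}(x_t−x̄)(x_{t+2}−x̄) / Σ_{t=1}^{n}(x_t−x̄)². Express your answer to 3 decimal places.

-0.198

Mean x̄ = (24.9 + 26.4 + 25.3 + 25.5 + 26.4 + 23.0 + 23.9 + 23.7 + 27.6 + 27.6)/10 = 25.4300
Numerator Σ_{t=1}^{8}(x_t−x̄)(x_{t+2}−x̄) = -4.5138
Denominator Σ(x_t−x̄)² = 22.8410
r_2 = -4.5138 / 22.8410 = -0.198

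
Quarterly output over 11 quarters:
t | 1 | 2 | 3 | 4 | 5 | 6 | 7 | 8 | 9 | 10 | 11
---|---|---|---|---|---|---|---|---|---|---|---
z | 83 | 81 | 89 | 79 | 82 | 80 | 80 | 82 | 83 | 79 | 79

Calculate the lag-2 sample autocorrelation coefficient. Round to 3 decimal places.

0.130

Mean z̄ = (83 + 81 + 89 + 79 + 82 + 80 + 80 + 82 + 83 + 79 + 79)/11 = 81.5455
Numerator Σ_{t=1}^{9}(z_t−z̄)(z_{t+2}−z̄) = 11.0413
Denominator Σ(z_t−z̄)² = 84.7273
r_2 = 11.0413 / 84.7273 = 0.130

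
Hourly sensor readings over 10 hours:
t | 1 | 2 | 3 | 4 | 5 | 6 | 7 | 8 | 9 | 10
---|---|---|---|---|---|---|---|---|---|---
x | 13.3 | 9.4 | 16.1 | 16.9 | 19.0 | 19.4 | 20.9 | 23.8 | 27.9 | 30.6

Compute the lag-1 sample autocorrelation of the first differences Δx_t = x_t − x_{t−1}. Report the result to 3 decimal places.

First differences Δx: -3.9, 6.7, 0.8, 2.1, 0.4, 1.5, 2.9, 4.1, 2.7
Mean of differences = 1.9222
Numerator Σ(Δx_t−Δx̄)(Δx_{t+1}−Δx̄) = -29.5960
Denominator Σ(Δx_t−Δx̄)² = 66.8156
r_1(Δx) = -29.5960 / 66.8156 = -0.443

-0.443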